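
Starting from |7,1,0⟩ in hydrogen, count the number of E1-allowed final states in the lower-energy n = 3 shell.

4

E1 requires Δl = ±1, so l_f ∈ {0, 2}; with 0 ≤ l_f ≤ n_f−1 = 2, the allowed l_f values are {0, 2}.
For l_f = 0: m_f ∈ {m_i−1, m_i, m_i+1} ∩ [−0, 0] = {0} → 1 state.
For l_f = 2: m_f ∈ {m_i−1, m_i, m_i+1} ∩ [−2, 2] = {-1, 0, 1} → 3 states.
Total: 4.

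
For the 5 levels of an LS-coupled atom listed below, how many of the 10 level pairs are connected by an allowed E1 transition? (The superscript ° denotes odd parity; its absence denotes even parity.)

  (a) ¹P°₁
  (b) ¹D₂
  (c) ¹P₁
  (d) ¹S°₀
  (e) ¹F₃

3

(a)–(b): allowed.
(a)–(c): allowed.
(a)–(d): forbidden (parity).
(a)–(e): forbidden (ΔL, ΔJ).
(b)–(c): forbidden (parity).
(b)–(d): forbidden (ΔL, ΔJ).
(b)–(e): forbidden (parity).
(c)–(d): allowed.
(c)–(e): forbidden (parity, ΔL, ΔJ).
(d)–(e): forbidden (ΔL, ΔJ).
Allowed pairs: 3 of 10.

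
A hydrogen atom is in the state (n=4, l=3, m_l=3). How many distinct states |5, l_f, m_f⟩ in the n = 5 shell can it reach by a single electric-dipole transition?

E1 requires Δl = ±1, so l_f ∈ {2, 4}; with 0 ≤ l_f ≤ n_f−1 = 4, the allowed l_f values are {2, 4}.
For l_f = 2: m_f ∈ {m_i−1, m_i, m_i+1} ∩ [−2, 2] = {2} → 1 state.
For l_f = 4: m_f ∈ {m_i−1, m_i, m_i+1} ∩ [−4, 4] = {2, 3, 4} → 3 states.
Total: 4.

4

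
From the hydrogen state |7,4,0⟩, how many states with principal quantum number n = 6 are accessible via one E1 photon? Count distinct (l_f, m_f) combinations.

6

E1 requires Δl = ±1, so l_f ∈ {3, 5}; with 0 ≤ l_f ≤ n_f−1 = 5, the allowed l_f values are {3, 5}.
For l_f = 3: m_f ∈ {m_i−1, m_i, m_i+1} ∩ [−3, 3] = {-1, 0, 1} → 3 states.
For l_f = 5: m_f ∈ {m_i−1, m_i, m_i+1} ∩ [−5, 5] = {-1, 0, 1} → 3 states.
Total: 6.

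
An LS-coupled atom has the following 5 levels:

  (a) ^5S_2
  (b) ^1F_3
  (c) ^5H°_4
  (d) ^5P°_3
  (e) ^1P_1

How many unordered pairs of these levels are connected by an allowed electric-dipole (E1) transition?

1

(a)–(b): forbidden (parity, ΔS, ΔL).
(a)–(c): forbidden (ΔL, ΔJ).
(a)–(d): allowed.
(a)–(e): forbidden (parity, ΔS).
(b)–(c): forbidden (ΔS, ΔL).
(b)–(d): forbidden (ΔS, ΔL).
(b)–(e): forbidden (parity, ΔL, ΔJ).
(c)–(d): forbidden (parity, ΔL).
(c)–(e): forbidden (ΔS, ΔL, ΔJ).
(d)–(e): forbidden (ΔS, ΔJ).
Allowed pairs: 1 of 10.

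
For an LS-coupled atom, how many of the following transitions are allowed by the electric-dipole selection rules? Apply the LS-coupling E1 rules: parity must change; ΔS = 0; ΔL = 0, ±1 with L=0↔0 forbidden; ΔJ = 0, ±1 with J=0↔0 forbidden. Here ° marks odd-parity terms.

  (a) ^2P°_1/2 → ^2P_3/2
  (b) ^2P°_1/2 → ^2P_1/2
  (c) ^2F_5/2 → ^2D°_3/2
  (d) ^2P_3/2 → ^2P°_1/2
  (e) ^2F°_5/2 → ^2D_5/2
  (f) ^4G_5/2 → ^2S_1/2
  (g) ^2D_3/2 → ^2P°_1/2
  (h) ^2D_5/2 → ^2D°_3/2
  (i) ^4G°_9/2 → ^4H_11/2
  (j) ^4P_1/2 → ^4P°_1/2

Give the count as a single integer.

(a) allowed
(b) allowed
(c) allowed
(d) allowed
(e) allowed
(f) forbidden (parity, ΔS, ΔL, ΔJ fail)
(g) allowed
(h) allowed
(i) allowed
(j) allowed
Total allowed: 9 of 10.

9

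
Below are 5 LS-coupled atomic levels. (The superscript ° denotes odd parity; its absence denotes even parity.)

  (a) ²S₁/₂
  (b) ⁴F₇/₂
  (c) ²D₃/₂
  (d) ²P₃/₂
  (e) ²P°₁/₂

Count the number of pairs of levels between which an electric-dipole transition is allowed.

(a)–(b): forbidden (parity, ΔS, ΔL, ΔJ).
(a)–(c): forbidden (parity, ΔL).
(a)–(d): forbidden (parity).
(a)–(e): allowed.
(b)–(c): forbidden (parity, ΔS, ΔJ).
(b)–(d): forbidden (parity, ΔS, ΔL, ΔJ).
(b)–(e): forbidden (ΔS, ΔL, ΔJ).
(c)–(d): forbidden (parity).
(c)–(e): allowed.
(d)–(e): allowed.
Allowed pairs: 3 of 10.

3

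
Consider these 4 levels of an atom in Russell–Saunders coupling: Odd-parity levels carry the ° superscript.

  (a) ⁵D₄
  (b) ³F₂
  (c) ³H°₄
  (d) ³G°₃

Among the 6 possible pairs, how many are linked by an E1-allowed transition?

1

(a)–(b): forbidden (parity, ΔS, ΔJ).
(a)–(c): forbidden (ΔS, ΔL).
(a)–(d): forbidden (ΔS, ΔL).
(b)–(c): forbidden (ΔL, ΔJ).
(b)–(d): allowed.
(c)–(d): forbidden (parity).
Allowed pairs: 1 of 6.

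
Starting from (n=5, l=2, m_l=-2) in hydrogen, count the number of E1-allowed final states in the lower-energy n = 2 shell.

E1 requires Δl = ±1, so l_f ∈ {1, 3}; with 0 ≤ l_f ≤ n_f−1 = 1, the allowed l_f values are {1}.
For l_f = 1: m_f ∈ {m_i−1, m_i, m_i+1} ∩ [−1, 1] = {-1} → 1 state.
Total: 1.

1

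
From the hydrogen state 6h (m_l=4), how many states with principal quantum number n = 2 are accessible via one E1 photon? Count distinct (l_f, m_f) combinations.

E1 requires l_f ∈ {4, 6}, but neither lies in [0, 1], so no final state is reachable.
Total: 0.

0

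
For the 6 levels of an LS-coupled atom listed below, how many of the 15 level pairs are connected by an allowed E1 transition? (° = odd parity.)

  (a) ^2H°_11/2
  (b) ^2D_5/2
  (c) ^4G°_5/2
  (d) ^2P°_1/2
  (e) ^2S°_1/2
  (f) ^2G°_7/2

0

(a)–(b): forbidden (ΔL, ΔJ).
(a)–(c): forbidden (parity, ΔS, ΔJ).
(a)–(d): forbidden (parity, ΔL, ΔJ).
(a)–(e): forbidden (parity, ΔL, ΔJ).
(a)–(f): forbidden (parity, ΔJ).
(b)–(c): forbidden (ΔS, ΔL).
(b)–(d): forbidden (ΔJ).
(b)–(e): forbidden (ΔL, ΔJ).
(b)–(f): forbidden (ΔL).
(c)–(d): forbidden (parity, ΔS, ΔL, ΔJ).
(c)–(e): forbidden (parity, ΔS, ΔL, ΔJ).
(c)–(f): forbidden (parity, ΔS).
(d)–(e): forbidden (parity).
(d)–(f): forbidden (parity, ΔL, ΔJ).
(e)–(f): forbidden (parity, ΔL, ΔJ).
Allowed pairs: 0 of 15.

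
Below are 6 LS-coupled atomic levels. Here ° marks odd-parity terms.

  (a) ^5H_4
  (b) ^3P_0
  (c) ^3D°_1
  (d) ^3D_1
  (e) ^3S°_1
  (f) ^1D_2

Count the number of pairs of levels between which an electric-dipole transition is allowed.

(a)–(b): forbidden (parity, ΔS, ΔL, ΔJ).
(a)–(c): forbidden (ΔS, ΔL, ΔJ).
(a)–(d): forbidden (parity, ΔS, ΔL, ΔJ).
(a)–(e): forbidden (ΔS, ΔL, ΔJ).
(a)–(f): forbidden (parity, ΔS, ΔL, ΔJ).
(b)–(c): allowed.
(b)–(d): forbidden (parity).
(b)–(e): allowed.
(b)–(f): forbidden (parity, ΔS, ΔJ).
(c)–(d): allowed.
(c)–(e): forbidden (parity, ΔL).
(c)–(f): forbidden (ΔS).
(d)–(e): forbidden (ΔL).
(d)–(f): forbidden (parity, ΔS).
(e)–(f): forbidden (ΔS, ΔL).
Allowed pairs: 3 of 15.

3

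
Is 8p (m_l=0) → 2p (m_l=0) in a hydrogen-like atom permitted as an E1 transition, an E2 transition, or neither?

Δl = 1 − 1 = +0; l_i + l_f = 2.
Δm_l = +0.
E1 (Δl = ±1, |Δm_l| ≤ 1): not satisfied.
E2 (Δl = 0,±2, l_i+l_f ≥ 2, |Δm_l| ≤ 2): satisfied.

E2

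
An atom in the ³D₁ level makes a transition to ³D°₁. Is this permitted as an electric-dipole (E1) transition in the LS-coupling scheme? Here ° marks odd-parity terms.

Initial level: S=1, L=2, J=1, parity even. Final level: S=1, L=2, J=1, parity odd.
Parity must change: even → odd — ok.
ΔS = 0: S: 1 → 1 — ok.
ΔL = 0, ±1 (not L=0↔0): L: 2 → 2, ΔL = +0 — ok.
ΔJ = 0, ±1 (not J=0↔0): J: 1 → 1, ΔJ = +0 — ok.
All four E1 rules are satisfied.

allowed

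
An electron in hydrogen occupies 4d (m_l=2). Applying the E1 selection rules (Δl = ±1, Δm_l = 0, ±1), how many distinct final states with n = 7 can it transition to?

4

E1 requires Δl = ±1, so l_f ∈ {1, 3}; with 0 ≤ l_f ≤ n_f−1 = 6, the allowed l_f values are {1, 3}.
For l_f = 1: m_f ∈ {m_i−1, m_i, m_i+1} ∩ [−1, 1] = {1} → 1 state.
For l_f = 3: m_f ∈ {m_i−1, m_i, m_i+1} ∩ [−3, 3] = {1, 2, 3} → 3 states.
Total: 4.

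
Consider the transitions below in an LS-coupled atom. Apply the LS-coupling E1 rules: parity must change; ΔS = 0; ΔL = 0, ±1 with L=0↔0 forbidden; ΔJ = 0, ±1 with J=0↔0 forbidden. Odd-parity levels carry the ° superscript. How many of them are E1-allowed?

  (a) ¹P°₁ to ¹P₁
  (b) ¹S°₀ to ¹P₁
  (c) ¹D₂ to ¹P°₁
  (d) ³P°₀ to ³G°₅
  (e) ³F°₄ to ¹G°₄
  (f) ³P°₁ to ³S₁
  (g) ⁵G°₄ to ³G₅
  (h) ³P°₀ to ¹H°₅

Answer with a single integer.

(a) allowed
(b) allowed
(c) allowed
(d) forbidden (parity, ΔL, ΔJ fail)
(e) forbidden (parity, ΔS fail)
(f) allowed
(g) forbidden (ΔS fails)
(h) forbidden (parity, ΔS, ΔL, ΔJ fail)
Total allowed: 4 of 8.

4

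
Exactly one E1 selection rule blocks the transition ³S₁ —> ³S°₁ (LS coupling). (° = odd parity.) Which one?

Reading off the term symbols: S 1→1, L 0→0, J 1→1, parity even→odd.
Parity must change: even → odd — ✓.
ΔS = 0: S: 1 → 1 — ✓.
ΔL = 0, ±1 (not L=0↔0): L: 0 → 0, ΔL = +0 — ✗.
ΔJ = 0, ±1 (not J=0↔0): J: 1 → 1, ΔJ = +0 — ✓.

the L=0 ↔ L=0 exclusion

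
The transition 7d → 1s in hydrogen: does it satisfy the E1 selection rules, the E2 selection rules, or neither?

E2

Δl = 0 − 2 = -2; l_i + l_f = 2.
E1 (Δl = ±1): not satisfied.
E2 (Δl = 0,±2, l_i+l_f ≥ 2): satisfied.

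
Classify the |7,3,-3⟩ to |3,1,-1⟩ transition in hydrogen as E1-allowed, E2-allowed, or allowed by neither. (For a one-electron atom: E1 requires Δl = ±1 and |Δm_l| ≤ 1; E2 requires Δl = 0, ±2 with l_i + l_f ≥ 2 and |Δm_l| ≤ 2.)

E2

Δl = 1 − 3 = -2; l_i + l_f = 4.
Δm_l = +2.
E1 (Δl = ±1, |Δm_l| ≤ 1): not satisfied.
E2 (Δl = 0,±2, l_i+l_f ≥ 2, |Δm_l| ≤ 2): satisfied.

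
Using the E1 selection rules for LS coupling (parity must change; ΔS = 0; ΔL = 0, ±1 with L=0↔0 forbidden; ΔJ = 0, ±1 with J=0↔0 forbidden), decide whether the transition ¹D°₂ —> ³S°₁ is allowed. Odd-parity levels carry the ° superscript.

forbidden

Initial level: S=0, L=2, J=2, parity odd. Final level: S=1, L=0, J=1, parity odd.
Parity must change: odd → odd — ✗.
ΔS = 0: S: 0 → 1 — ✗.
ΔL = 0, ±1 (not L=0↔0): L: 2 → 0, ΔL = -2 — ✗.
ΔJ = 0, ±1 (not J=0↔0): J: 2 → 1, ΔJ = -1 — ✓.
Rule(s) violated: parity, ΔS, ΔL.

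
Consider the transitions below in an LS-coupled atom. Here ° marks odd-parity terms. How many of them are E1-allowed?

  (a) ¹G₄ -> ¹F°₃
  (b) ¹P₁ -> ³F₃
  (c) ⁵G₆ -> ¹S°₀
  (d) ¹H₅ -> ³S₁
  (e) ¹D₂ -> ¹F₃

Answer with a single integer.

(a) allowed
(b) forbidden (parity, ΔS, ΔL, ΔJ fail)
(c) forbidden (ΔS, ΔL, ΔJ fail)
(d) forbidden (parity, ΔS, ΔL, ΔJ fail)
(e) forbidden (parity fails)
Total allowed: 1 of 5.

1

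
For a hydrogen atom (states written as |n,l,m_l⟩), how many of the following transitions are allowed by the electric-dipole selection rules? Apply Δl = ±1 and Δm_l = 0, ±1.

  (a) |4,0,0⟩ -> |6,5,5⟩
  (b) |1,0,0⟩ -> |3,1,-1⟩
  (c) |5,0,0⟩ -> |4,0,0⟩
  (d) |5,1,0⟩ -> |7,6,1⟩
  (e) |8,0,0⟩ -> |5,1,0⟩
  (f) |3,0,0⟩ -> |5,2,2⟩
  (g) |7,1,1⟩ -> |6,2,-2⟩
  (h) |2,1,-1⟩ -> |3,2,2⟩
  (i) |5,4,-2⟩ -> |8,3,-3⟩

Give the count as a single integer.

(a) forbidden — Δl = +5 (E1 requires Δl = ±1); Δm_l = +5 (E1 requires Δm_l = 0, ±1)
(b) allowed
(c) forbidden — Δl = +0 (E1 requires Δl = ±1)
(d) forbidden — Δl = +5 (E1 requires Δl = ±1)
(e) allowed
(f) forbidden — Δl = +2 (E1 requires Δl = ±1); Δm_l = +2 (E1 requires Δm_l = 0, ±1)
(g) forbidden — Δm_l = -3 (E1 requires Δm_l = 0, ±1)
(h) forbidden — Δm_l = +3 (E1 requires Δm_l = 0, ±1)
(i) allowed
Total allowed: 3 of 9.

3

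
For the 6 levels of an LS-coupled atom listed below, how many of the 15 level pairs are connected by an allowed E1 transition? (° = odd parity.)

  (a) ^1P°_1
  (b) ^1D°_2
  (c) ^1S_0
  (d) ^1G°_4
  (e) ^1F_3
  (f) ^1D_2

5

(a)–(b): forbidden (parity).
(a)–(c): allowed.
(a)–(d): forbidden (parity, ΔL, ΔJ).
(a)–(e): forbidden (ΔL, ΔJ).
(a)–(f): allowed.
(b)–(c): forbidden (ΔL, ΔJ).
(b)–(d): forbidden (parity, ΔL, ΔJ).
(b)–(e): allowed.
(b)–(f): allowed.
(c)–(d): forbidden (ΔL, ΔJ).
(c)–(e): forbidden (parity, ΔL, ΔJ).
(c)–(f): forbidden (parity, ΔL, ΔJ).
(d)–(e): allowed.
(d)–(f): forbidden (ΔL, ΔJ).
(e)–(f): forbidden (parity).
Allowed pairs: 5 of 15.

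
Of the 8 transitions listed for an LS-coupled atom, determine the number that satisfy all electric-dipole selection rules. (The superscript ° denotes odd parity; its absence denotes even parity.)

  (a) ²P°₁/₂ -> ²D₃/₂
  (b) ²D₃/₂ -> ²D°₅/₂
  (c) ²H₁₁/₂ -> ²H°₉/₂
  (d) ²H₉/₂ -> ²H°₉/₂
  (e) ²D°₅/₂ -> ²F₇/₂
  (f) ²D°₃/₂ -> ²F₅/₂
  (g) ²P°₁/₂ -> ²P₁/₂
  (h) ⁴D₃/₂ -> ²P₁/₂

(a) allowed
(b) allowed
(c) allowed
(d) allowed
(e) allowed
(f) allowed
(g) allowed
(h) forbidden (parity, ΔS fail)
Total allowed: 7 of 8.

7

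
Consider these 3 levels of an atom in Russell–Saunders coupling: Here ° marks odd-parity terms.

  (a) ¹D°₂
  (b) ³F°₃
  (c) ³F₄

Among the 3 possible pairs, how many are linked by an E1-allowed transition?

(a)–(b): forbidden (parity, ΔS).
(a)–(c): forbidden (ΔS, ΔJ).
(b)–(c): allowed.
Allowed pairs: 1 of 3.

1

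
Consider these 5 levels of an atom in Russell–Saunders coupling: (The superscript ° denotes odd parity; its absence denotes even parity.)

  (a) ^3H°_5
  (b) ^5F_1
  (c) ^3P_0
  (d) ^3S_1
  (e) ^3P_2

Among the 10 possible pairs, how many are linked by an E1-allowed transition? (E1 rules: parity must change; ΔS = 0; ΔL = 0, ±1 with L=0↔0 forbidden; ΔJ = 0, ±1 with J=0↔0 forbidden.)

(a)–(b): forbidden (ΔS, ΔL, ΔJ).
(a)–(c): forbidden (ΔL, ΔJ).
(a)–(d): forbidden (ΔL, ΔJ).
(a)–(e): forbidden (ΔL, ΔJ).
(b)–(c): forbidden (parity, ΔS, ΔL).
(b)–(d): forbidden (parity, ΔS, ΔL).
(b)–(e): forbidden (parity, ΔS, ΔL).
(c)–(d): forbidden (parity).
(c)–(e): forbidden (parity, ΔJ).
(d)–(e): forbidden (parity).
Allowed pairs: 0 of 10.

0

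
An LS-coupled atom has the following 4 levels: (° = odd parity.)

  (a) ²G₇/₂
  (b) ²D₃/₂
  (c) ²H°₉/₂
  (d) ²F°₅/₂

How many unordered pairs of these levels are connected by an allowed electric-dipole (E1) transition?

3

(a)–(b): forbidden (parity, ΔL, ΔJ).
(a)–(c): allowed.
(a)–(d): allowed.
(b)–(c): forbidden (ΔL, ΔJ).
(b)–(d): allowed.
(c)–(d): forbidden (parity, ΔL, ΔJ).
Allowed pairs: 3 of 6.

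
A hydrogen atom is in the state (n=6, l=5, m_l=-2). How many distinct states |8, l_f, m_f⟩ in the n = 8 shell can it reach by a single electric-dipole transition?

E1 requires Δl = ±1, so l_f ∈ {4, 6}; with 0 ≤ l_f ≤ n_f−1 = 7, the allowed l_f values are {4, 6}.
For l_f = 4: m_f ∈ {m_i−1, m_i, m_i+1} ∩ [−4, 4] = {-3, -2, -1} → 3 states.
For l_f = 6: m_f ∈ {m_i−1, m_i, m_i+1} ∩ [−6, 6] = {-3, -2, -1} → 3 states.
Total: 6.

6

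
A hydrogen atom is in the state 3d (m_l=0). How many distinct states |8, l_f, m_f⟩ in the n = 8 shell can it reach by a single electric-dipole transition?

E1 requires Δl = ±1, so l_f ∈ {1, 3}; with 0 ≤ l_f ≤ n_f−1 = 7, the allowed l_f values are {1, 3}.
For l_f = 1: m_f ∈ {m_i−1, m_i, m_i+1} ∩ [−1, 1] = {-1, 0, 1} → 3 states.
For l_f = 3: m_f ∈ {m_i−1, m_i, m_i+1} ∩ [−3, 3] = {-1, 0, 1} → 3 states.
Total: 6.

6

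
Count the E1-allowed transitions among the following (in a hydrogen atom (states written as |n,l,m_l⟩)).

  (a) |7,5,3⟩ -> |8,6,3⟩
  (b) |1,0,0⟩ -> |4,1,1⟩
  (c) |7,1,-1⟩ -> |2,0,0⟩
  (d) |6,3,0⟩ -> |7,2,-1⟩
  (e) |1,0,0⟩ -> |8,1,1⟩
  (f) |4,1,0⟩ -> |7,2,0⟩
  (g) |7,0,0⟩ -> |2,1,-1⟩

(a) allowed
(b) allowed
(c) allowed
(d) allowed
(e) allowed
(f) allowed
(g) allowed
Total allowed: 7 of 7.

7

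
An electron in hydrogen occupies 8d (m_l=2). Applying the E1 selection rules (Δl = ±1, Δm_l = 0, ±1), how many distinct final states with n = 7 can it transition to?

4

E1 requires Δl = ±1, so l_f ∈ {1, 3}; with 0 ≤ l_f ≤ n_f−1 = 6, the allowed l_f values are {1, 3}.
For l_f = 1: m_f ∈ {m_i−1, m_i, m_i+1} ∩ [−1, 1] = {1} → 1 state.
For l_f = 3: m_f ∈ {m_i−1, m_i, m_i+1} ∩ [−3, 3] = {1, 2, 3} → 3 states.
Total: 4.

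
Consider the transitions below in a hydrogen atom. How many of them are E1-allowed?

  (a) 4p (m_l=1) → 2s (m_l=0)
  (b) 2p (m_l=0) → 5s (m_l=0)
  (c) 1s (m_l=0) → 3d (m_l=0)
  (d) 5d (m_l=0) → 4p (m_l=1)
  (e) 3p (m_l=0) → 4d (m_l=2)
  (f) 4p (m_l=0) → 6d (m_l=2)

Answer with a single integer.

3

(a) allowed
(b) allowed
(c) forbidden — Δl = +2 (E1 requires Δl = ±1)
(d) allowed
(e) forbidden — Δm_l = +2 (E1 requires Δm_l = 0, ±1)
(f) forbidden — Δm_l = +2 (E1 requires Δm_l = 0, ±1)
Total allowed: 3 of 6.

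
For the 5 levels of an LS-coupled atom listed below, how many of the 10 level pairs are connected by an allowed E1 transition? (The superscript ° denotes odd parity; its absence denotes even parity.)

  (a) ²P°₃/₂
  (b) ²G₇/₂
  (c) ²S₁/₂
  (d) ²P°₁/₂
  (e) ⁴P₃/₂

(a)–(b): forbidden (ΔL, ΔJ).
(a)–(c): allowed.
(a)–(d): forbidden (parity).
(a)–(e): forbidden (ΔS).
(b)–(c): forbidden (parity, ΔL, ΔJ).
(b)–(d): forbidden (ΔL, ΔJ).
(b)–(e): forbidden (parity, ΔS, ΔL, ΔJ).
(c)–(d): allowed.
(c)–(e): forbidden (parity, ΔS).
(d)–(e): forbidden (ΔS).
Allowed pairs: 2 of 10.

2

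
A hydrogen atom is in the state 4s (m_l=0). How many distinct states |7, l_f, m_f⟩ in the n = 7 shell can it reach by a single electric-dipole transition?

E1 requires Δl = ±1, so l_f ∈ {-1, 1}; with 0 ≤ l_f ≤ n_f−1 = 6, the allowed l_f values are {1}.
For l_f = 1: m_f ∈ {m_i−1, m_i, m_i+1} ∩ [−1, 1] = {-1, 0, 1} → 3 states.
Total: 3.

3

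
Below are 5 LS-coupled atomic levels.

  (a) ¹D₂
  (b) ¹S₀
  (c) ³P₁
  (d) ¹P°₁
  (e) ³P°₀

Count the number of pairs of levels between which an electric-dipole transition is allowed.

(a)–(b): forbidden (parity, ΔL, ΔJ).
(a)–(c): forbidden (parity, ΔS).
(a)–(d): allowed.
(a)–(e): forbidden (ΔS, ΔJ).
(b)–(c): forbidden (parity, ΔS).
(b)–(d): allowed.
(b)–(e): forbidden (ΔS, ΔJ).
(c)–(d): forbidden (ΔS).
(c)–(e): allowed.
(d)–(e): forbidden (parity, ΔS).
Allowed pairs: 3 of 10.

3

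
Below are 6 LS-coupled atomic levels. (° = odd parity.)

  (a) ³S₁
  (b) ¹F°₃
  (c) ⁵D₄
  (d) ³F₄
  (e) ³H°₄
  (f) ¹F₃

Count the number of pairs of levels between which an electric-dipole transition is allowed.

1

(a)–(b): forbidden (ΔS, ΔL, ΔJ).
(a)–(c): forbidden (parity, ΔS, ΔL, ΔJ).
(a)–(d): forbidden (parity, ΔL, ΔJ).
(a)–(e): forbidden (ΔL, ΔJ).
(a)–(f): forbidden (parity, ΔS, ΔL, ΔJ).
(b)–(c): forbidden (ΔS).
(b)–(d): forbidden (ΔS).
(b)–(e): forbidden (parity, ΔS, ΔL).
(b)–(f): allowed.
(c)–(d): forbidden (parity, ΔS).
(c)–(e): forbidden (ΔS, ΔL).
(c)–(f): forbidden (parity, ΔS).
(d)–(e): forbidden (ΔL).
(d)–(f): forbidden (parity, ΔS).
(e)–(f): forbidden (ΔS, ΔL).
Allowed pairs: 1 of 15.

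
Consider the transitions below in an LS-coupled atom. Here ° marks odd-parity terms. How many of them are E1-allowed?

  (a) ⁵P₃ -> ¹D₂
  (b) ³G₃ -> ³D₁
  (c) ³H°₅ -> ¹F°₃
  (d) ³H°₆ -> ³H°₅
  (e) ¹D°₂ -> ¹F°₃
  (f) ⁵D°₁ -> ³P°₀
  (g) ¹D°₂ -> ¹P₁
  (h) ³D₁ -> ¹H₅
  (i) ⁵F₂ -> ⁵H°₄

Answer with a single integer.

(a) forbidden (parity, ΔS fail)
(b) forbidden (parity, ΔL, ΔJ fail)
(c) forbidden (parity, ΔS, ΔL, ΔJ fail)
(d) forbidden (parity fails)
(e) forbidden (parity fails)
(f) forbidden (parity, ΔS fail)
(g) allowed
(h) forbidden (parity, ΔS, ΔL, ΔJ fail)
(i) forbidden (ΔL, ΔJ fail)
Total allowed: 1 of 9.

1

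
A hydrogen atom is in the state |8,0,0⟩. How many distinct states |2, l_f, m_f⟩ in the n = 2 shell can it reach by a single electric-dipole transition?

E1 requires Δl = ±1, so l_f ∈ {-1, 1}; with 0 ≤ l_f ≤ n_f−1 = 1, the allowed l_f values are {1}.
For l_f = 1: m_f ∈ {m_i−1, m_i, m_i+1} ∩ [−1, 1] = {-1, 0, 1} → 3 states.
Total: 3.

3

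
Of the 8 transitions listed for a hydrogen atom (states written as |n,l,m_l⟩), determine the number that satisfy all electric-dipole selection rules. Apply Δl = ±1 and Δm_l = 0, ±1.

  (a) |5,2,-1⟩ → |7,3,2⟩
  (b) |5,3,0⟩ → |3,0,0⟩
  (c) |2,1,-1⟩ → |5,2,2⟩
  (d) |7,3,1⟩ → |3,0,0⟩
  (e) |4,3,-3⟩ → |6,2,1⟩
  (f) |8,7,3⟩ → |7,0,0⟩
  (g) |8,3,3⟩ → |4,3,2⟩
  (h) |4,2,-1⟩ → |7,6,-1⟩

(a) forbidden — Δm_l = +3 (E1 requires Δm_l = 0, ±1)
(b) forbidden — Δl = -3 (E1 requires Δl = ±1)
(c) forbidden — Δm_l = +3 (E1 requires Δm_l = 0, ±1)
(d) forbidden — Δl = -3 (E1 requires Δl = ±1)
(e) forbidden — Δm_l = +4 (E1 requires Δm_l = 0, ±1)
(f) forbidden — Δl = -7 (E1 requires Δl = ±1); Δm_l = -3 (E1 requires Δm_l = 0, ±1)
(g) forbidden — Δl = +0 (E1 requires Δl = ±1)
(h) forbidden — Δl = +4 (E1 requires Δl = ±1)
Total allowed: 0 of 8.

0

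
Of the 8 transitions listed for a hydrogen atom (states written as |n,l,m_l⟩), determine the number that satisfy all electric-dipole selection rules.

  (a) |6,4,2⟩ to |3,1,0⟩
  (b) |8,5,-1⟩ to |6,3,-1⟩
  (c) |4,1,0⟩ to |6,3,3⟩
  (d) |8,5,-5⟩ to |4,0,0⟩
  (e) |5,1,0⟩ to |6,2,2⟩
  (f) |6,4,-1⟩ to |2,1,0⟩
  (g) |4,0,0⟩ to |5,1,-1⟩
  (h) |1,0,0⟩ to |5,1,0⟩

2

(a) forbidden — Δl = -3 (E1 requires Δl = ±1); Δm_l = -2 (E1 requires Δm_l = 0, ±1)
(b) forbidden — Δl = -2 (E1 requires Δl = ±1)
(c) forbidden — Δl = +2 (E1 requires Δl = ±1); Δm_l = +3 (E1 requires Δm_l = 0, ±1)
(d) forbidden — Δl = -5 (E1 requires Δl = ±1); Δm_l = +5 (E1 requires Δm_l = 0, ±1)
(e) forbidden — Δm_l = +2 (E1 requires Δm_l = 0, ±1)
(f) forbidden — Δl = -3 (E1 requires Δl = ±1)
(g) allowed
(h) allowed
Total allowed: 2 of 8.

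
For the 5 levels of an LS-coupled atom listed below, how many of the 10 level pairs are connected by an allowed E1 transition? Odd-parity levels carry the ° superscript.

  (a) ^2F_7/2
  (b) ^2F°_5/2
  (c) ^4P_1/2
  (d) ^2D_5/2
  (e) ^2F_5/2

3

(a)–(b): allowed.
(a)–(c): forbidden (parity, ΔS, ΔL, ΔJ).
(a)–(d): forbidden (parity).
(a)–(e): forbidden (parity).
(b)–(c): forbidden (ΔS, ΔL, ΔJ).
(b)–(d): allowed.
(b)–(e): allowed.
(c)–(d): forbidden (parity, ΔS, ΔJ).
(c)–(e): forbidden (parity, ΔS, ΔL, ΔJ).
(d)–(e): forbidden (parity).
Allowed pairs: 3 of 10.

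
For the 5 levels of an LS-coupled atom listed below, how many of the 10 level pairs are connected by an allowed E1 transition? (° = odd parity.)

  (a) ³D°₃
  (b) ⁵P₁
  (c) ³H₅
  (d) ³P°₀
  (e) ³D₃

1

(a)–(b): forbidden (ΔS, ΔJ).
(a)–(c): forbidden (ΔL, ΔJ).
(a)–(d): forbidden (parity, ΔJ).
(a)–(e): allowed.
(b)–(c): forbidden (parity, ΔS, ΔL, ΔJ).
(b)–(d): forbidden (ΔS).
(b)–(e): forbidden (parity, ΔS, ΔJ).
(c)–(d): forbidden (ΔL, ΔJ).
(c)–(e): forbidden (parity, ΔL, ΔJ).
(d)–(e): forbidden (ΔJ).
Allowed pairs: 1 of 10.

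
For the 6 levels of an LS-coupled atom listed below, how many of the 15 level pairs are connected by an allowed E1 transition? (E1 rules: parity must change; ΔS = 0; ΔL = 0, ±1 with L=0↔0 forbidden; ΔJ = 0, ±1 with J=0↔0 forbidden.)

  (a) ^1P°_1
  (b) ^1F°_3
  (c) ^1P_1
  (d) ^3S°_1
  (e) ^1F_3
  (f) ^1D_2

(a)–(b): forbidden (parity, ΔL, ΔJ).
(a)–(c): allowed.
(a)–(d): forbidden (parity, ΔS).
(a)–(e): forbidden (ΔL, ΔJ).
(a)–(f): allowed.
(b)–(c): forbidden (ΔL, ΔJ).
(b)–(d): forbidden (parity, ΔS, ΔL, ΔJ).
(b)–(e): allowed.
(b)–(f): allowed.
(c)–(d): forbidden (ΔS).
(c)–(e): forbidden (parity, ΔL, ΔJ).
(c)–(f): forbidden (parity).
(d)–(e): forbidden (ΔS, ΔL, ΔJ).
(d)–(f): forbidden (ΔS, ΔL).
(e)–(f): forbidden (parity).
Allowed pairs: 4 of 15.

4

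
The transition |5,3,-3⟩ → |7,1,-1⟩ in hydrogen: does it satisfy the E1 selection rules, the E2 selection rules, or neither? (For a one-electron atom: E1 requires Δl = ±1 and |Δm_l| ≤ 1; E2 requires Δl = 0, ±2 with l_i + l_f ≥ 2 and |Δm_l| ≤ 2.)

Δl = 1 − 3 = -2; l_i + l_f = 4.
Δm_l = +2.
E1 (Δl = ±1, |Δm_l| ≤ 1): not satisfied.
E2 (Δl = 0,±2, l_i+l_f ≥ 2, |Δm_l| ≤ 2): satisfied.

E2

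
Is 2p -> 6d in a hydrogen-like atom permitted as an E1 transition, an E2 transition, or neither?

Δl = 2 − 1 = +1; l_i + l_f = 3.
E1 (Δl = ±1): satisfied.
E2 (Δl = 0,±2, l_i+l_f ≥ 2): not satisfied.

E1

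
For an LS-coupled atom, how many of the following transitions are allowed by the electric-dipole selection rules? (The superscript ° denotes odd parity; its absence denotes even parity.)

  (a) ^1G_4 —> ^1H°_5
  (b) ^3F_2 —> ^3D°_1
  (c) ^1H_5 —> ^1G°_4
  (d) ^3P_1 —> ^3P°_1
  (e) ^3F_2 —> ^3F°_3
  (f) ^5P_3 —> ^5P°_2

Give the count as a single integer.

6

(a) allowed
(b) allowed
(c) allowed
(d) allowed
(e) allowed
(f) allowed
Total allowed: 6 of 6.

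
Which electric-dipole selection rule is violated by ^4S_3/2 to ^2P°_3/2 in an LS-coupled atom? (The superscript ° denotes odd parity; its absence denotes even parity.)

Initial level: S=3/2, L=0, J=3/2, parity even. Final level: S=1/2, L=1, J=3/2, parity odd.
ΔS = 0: S: 3/2 → 1/2 — fails.
ΔL = 0, ±1 (not L=0↔0): L: 0 → 1, ΔL = +1 — ok.
Parity must change: even → odd — ok.
ΔJ = 0, ±1 (not J=0↔0): J: 3/2 → 3/2, ΔJ = +0 — ok.

the ΔS = 0 rule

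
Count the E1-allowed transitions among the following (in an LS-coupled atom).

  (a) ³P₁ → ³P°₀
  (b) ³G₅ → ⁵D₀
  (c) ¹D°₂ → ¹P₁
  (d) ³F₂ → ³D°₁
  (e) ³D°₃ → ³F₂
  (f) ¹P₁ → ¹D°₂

5

(a) allowed
(b) forbidden (parity, ΔS, ΔL, ΔJ fail)
(c) allowed
(d) allowed
(e) allowed
(f) allowed
Total allowed: 5 of 6.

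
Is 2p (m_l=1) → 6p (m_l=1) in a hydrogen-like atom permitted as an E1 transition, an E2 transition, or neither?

Δl = 1 − 1 = +0; l_i + l_f = 2.
Δm_l = +0.
E1 (Δl = ±1, |Δm_l| ≤ 1): not satisfied.
E2 (Δl = 0,±2, l_i+l_f ≥ 2, |Δm_l| ≤ 2): satisfied.

E2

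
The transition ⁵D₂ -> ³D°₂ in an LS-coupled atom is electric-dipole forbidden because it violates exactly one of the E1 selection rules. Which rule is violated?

the ΔS = 0 rule

Initial level: S=2, L=2, J=2, parity even. Final level: S=1, L=2, J=2, parity odd.
ΔJ = 0, ±1 (not J=0↔0): J: 2 → 2, ΔJ = +0 — satisfied.
ΔS = 0: S: 2 → 1 — violated.
Parity must change: even → odd — satisfied.
ΔL = 0, ±1 (not L=0↔0): L: 2 → 2, ΔL = +0 — satisfied.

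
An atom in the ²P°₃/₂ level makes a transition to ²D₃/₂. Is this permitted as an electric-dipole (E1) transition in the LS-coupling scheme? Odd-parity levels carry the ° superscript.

Reading off the term symbols: S 1/2→1/2, L 1→2, J 3/2→3/2, parity odd→even.
Parity must change: odd → even — ok.
ΔS = 0: S: 1/2 → 1/2 — ok.
ΔL = 0, ±1 (not L=0↔0): L: 1 → 2, ΔL = +1 — ok.
ΔJ = 0, ±1 (not J=0↔0): J: 3/2 → 3/2, ΔJ = +0 — ok.
All four E1 rules are satisfied.

allowed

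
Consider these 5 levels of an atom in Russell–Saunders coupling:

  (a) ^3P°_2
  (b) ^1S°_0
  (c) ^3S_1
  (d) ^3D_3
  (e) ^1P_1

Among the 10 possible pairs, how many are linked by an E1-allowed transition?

3

(a)–(b): forbidden (parity, ΔS, ΔJ).
(a)–(c): allowed.
(a)–(d): allowed.
(a)–(e): forbidden (ΔS).
(b)–(c): forbidden (ΔS, ΔL).
(b)–(d): forbidden (ΔS, ΔL, ΔJ).
(b)–(e): allowed.
(c)–(d): forbidden (parity, ΔL, ΔJ).
(c)–(e): forbidden (parity, ΔS).
(d)–(e): forbidden (parity, ΔS, ΔJ).
Allowed pairs: 3 of 10.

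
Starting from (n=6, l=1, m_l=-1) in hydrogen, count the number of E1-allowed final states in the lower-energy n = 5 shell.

4

E1 requires Δl = ±1, so l_f ∈ {0, 2}; with 0 ≤ l_f ≤ n_f−1 = 4, the allowed l_f values are {0, 2}.
For l_f = 0: m_f ∈ {m_i−1, m_i, m_i+1} ∩ [−0, 0] = {0} → 1 state.
For l_f = 2: m_f ∈ {m_i−1, m_i, m_i+1} ∩ [−2, 2] = {-2, -1, 0} → 3 states.
Total: 4.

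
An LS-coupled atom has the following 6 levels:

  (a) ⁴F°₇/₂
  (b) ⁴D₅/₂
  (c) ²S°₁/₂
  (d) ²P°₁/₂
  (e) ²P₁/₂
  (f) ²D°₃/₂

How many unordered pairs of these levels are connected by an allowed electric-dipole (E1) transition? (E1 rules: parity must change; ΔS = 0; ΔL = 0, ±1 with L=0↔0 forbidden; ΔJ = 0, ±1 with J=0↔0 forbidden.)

4

(a)–(b): allowed.
(a)–(c): forbidden (parity, ΔS, ΔL, ΔJ).
(a)–(d): forbidden (parity, ΔS, ΔL, ΔJ).
(a)–(e): forbidden (ΔS, ΔL, ΔJ).
(a)–(f): forbidden (parity, ΔS, ΔJ).
(b)–(c): forbidden (ΔS, ΔL, ΔJ).
(b)–(d): forbidden (ΔS, ΔJ).
(b)–(e): forbidden (parity, ΔS, ΔJ).
(b)–(f): forbidden (ΔS).
(c)–(d): forbidden (parity).
(c)–(e): allowed.
(c)–(f): forbidden (parity, ΔL).
(d)–(e): allowed.
(d)–(f): forbidden (parity).
(e)–(f): allowed.
Allowed pairs: 4 of 15.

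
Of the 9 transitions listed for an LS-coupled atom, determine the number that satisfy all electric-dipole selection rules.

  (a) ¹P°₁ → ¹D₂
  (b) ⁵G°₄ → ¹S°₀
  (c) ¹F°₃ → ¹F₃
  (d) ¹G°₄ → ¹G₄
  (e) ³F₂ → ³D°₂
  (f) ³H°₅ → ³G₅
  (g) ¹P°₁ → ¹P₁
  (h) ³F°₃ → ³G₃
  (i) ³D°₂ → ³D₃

(a) allowed
(b) forbidden (parity, ΔS, ΔL, ΔJ fail)
(c) allowed
(d) allowed
(e) allowed
(f) allowed
(g) allowed
(h) allowed
(i) allowed
Total allowed: 8 of 9.

8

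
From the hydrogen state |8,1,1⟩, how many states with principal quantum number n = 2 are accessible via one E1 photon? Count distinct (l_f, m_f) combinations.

E1 requires Δl = ±1, so l_f ∈ {0, 2}; with 0 ≤ l_f ≤ n_f−1 = 1, the allowed l_f values are {0}.
For l_f = 0: m_f ∈ {m_i−1, m_i, m_i+1} ∩ [−0, 0] = {0} → 1 state.
Total: 1.

1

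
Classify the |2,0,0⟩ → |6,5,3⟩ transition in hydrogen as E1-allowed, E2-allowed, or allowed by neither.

Δl = 5 − 0 = +5; l_i + l_f = 5.
Δm_l = +3.
E1 (Δl = ±1, |Δm_l| ≤ 1): not satisfied.
E2 (Δl = 0,±2, l_i+l_f ≥ 2, |Δm_l| ≤ 2): not satisfied.

neither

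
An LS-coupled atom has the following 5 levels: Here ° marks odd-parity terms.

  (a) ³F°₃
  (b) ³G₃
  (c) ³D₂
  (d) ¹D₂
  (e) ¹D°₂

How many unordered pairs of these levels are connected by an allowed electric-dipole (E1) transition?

(a)–(b): allowed.
(a)–(c): allowed.
(a)–(d): forbidden (ΔS).
(a)–(e): forbidden (parity, ΔS).
(b)–(c): forbidden (parity, ΔL).
(b)–(d): forbidden (parity, ΔS, ΔL).
(b)–(e): forbidden (ΔS, ΔL).
(c)–(d): forbidden (parity, ΔS).
(c)–(e): forbidden (ΔS).
(d)–(e): allowed.
Allowed pairs: 3 of 10.

3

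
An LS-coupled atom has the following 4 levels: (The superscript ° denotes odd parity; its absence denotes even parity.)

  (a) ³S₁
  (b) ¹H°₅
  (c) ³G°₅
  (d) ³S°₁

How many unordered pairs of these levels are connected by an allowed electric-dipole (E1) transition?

0

(a)–(b): forbidden (ΔS, ΔL, ΔJ).
(a)–(c): forbidden (ΔL, ΔJ).
(a)–(d): forbidden (ΔL).
(b)–(c): forbidden (parity, ΔS).
(b)–(d): forbidden (parity, ΔS, ΔL, ΔJ).
(c)–(d): forbidden (parity, ΔL, ΔJ).
Allowed pairs: 0 of 6.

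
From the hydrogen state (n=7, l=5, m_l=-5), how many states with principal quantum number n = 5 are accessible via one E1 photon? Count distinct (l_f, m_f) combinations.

1

E1 requires Δl = ±1, so l_f ∈ {4, 6}; with 0 ≤ l_f ≤ n_f−1 = 4, the allowed l_f values are {4}.
For l_f = 4: m_f ∈ {m_i−1, m_i, m_i+1} ∩ [−4, 4] = {-4} → 1 state.
Total: 1.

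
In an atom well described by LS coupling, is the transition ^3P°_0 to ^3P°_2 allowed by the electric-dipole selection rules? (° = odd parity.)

ΔS = 0: S: 1 → 1 — satisfied.
Parity must change: odd → odd — violated.
ΔJ = 0, ±1 (not J=0↔0): J: 0 → 2, ΔJ = +2 — violated.
ΔL = 0, ±1 (not L=0↔0): L: 1 → 1, ΔL = +0 — satisfied.
Rule(s) violated: parity, ΔJ.

forbidden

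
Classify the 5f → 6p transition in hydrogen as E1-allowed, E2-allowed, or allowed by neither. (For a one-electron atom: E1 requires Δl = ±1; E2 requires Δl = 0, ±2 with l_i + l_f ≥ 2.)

E2

Δl = 1 − 3 = -2; l_i + l_f = 4.
E1 (Δl = ±1): not satisfied.
E2 (Δl = 0,±2, l_i+l_f ≥ 2): satisfied.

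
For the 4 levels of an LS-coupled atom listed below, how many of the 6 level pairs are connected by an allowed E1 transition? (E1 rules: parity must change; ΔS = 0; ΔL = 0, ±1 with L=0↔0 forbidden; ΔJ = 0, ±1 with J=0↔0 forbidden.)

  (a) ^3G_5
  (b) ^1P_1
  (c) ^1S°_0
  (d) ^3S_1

1

(a)–(b): forbidden (parity, ΔS, ΔL, ΔJ).
(a)–(c): forbidden (ΔS, ΔL, ΔJ).
(a)–(d): forbidden (parity, ΔL, ΔJ).
(b)–(c): allowed.
(b)–(d): forbidden (parity, ΔS).
(c)–(d): forbidden (ΔS, ΔL).
Allowed pairs: 1 of 6.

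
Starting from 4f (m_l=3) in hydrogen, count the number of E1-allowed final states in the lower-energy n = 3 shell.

1

E1 requires Δl = ±1, so l_f ∈ {2, 4}; with 0 ≤ l_f ≤ n_f−1 = 2, the allowed l_f values are {2}.
For l_f = 2: m_f ∈ {m_i−1, m_i, m_i+1} ∩ [−2, 2] = {2} → 1 state.
Total: 1.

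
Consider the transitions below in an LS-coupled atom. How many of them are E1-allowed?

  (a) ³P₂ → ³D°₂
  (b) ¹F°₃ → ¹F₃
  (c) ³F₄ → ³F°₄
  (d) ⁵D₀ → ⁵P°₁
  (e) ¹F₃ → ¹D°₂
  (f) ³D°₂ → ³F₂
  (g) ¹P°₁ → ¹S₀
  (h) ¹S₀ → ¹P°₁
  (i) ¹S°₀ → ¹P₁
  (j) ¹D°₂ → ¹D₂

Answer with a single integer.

(a) allowed
(b) allowed
(c) allowed
(d) allowed
(e) allowed
(f) allowed
(g) allowed
(h) allowed
(i) allowed
(j) allowed
Total allowed: 10 of 10.

10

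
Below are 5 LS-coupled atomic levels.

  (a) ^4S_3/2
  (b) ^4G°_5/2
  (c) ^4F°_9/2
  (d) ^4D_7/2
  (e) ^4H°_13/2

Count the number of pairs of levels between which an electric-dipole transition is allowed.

1

(a)–(b): forbidden (ΔL).
(a)–(c): forbidden (ΔL, ΔJ).
(a)–(d): forbidden (parity, ΔL, ΔJ).
(a)–(e): forbidden (ΔL, ΔJ).
(b)–(c): forbidden (parity, ΔJ).
(b)–(d): forbidden (ΔL).
(b)–(e): forbidden (parity, ΔJ).
(c)–(d): allowed.
(c)–(e): forbidden (parity, ΔL, ΔJ).
(d)–(e): forbidden (ΔL, ΔJ).
Allowed pairs: 1 of 10.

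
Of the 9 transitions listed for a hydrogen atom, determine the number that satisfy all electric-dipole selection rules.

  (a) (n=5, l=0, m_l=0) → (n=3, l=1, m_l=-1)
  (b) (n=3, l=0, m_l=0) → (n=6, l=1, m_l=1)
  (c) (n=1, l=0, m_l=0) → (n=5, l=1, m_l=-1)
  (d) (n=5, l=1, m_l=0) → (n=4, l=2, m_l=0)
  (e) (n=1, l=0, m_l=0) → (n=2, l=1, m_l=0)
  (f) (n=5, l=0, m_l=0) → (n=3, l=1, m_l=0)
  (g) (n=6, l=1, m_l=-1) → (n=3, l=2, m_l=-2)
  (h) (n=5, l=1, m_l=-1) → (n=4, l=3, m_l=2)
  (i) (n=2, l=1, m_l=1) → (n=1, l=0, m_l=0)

(a) allowed
(b) allowed
(c) allowed
(d) allowed
(e) allowed
(f) allowed
(g) allowed
(h) forbidden — Δl = +2 (E1 requires Δl = ±1); Δm_l = +3 (E1 requires Δm_l = 0, ±1)
(i) allowed
Total allowed: 8 of 9.

8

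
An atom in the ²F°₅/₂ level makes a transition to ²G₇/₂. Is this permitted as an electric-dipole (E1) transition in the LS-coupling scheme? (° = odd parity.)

allowed

Reading off the term symbols: S 1/2→1/2, L 3→4, J 5/2→7/2, parity odd→even.
ΔS = 0: S: 1/2 → 1/2 — satisfied.
Parity must change: odd → even — satisfied.
ΔL = 0, ±1 (not L=0↔0): L: 3 → 4, ΔL = +1 — satisfied.
ΔJ = 0, ±1 (not J=0↔0): J: 5/2 → 7/2, ΔJ = +1 — satisfied.
All four E1 rules are satisfied.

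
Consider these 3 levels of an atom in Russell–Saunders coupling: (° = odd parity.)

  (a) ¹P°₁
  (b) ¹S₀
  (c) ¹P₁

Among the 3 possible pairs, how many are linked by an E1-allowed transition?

(a)–(b): allowed.
(a)–(c): allowed.
(b)–(c): forbidden (parity).
Allowed pairs: 2 of 3.

2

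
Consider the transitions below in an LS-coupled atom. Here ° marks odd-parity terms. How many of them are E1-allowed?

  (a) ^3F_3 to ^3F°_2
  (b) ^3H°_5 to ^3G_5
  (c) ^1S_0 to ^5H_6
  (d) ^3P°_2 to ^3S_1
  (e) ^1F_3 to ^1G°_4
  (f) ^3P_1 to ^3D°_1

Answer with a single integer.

(a) allowed
(b) allowed
(c) forbidden (parity, ΔS, ΔL, ΔJ fail)
(d) allowed
(e) allowed
(f) allowed
Total allowed: 5 of 6.

5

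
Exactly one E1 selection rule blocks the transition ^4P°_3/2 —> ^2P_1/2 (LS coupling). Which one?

Reading off the term symbols: S 3/2→1/2, L 1→1, J 3/2→1/2, parity odd→even.
ΔS = 0: S: 3/2 → 1/2 — fails.
Parity must change: odd → even — passes.
ΔJ = 0, ±1 (not J=0↔0): J: 3/2 → 1/2, ΔJ = -1 — passes.
ΔL = 0, ±1 (not L=0↔0): L: 1 → 1, ΔL = +0 — passes.

the ΔS = 0 rule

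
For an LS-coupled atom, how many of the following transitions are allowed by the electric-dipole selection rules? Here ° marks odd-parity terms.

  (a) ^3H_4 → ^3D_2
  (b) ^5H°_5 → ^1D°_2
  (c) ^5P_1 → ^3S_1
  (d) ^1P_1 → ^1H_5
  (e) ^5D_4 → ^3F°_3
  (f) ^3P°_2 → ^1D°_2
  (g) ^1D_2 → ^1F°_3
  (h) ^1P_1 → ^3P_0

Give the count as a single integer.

1

(a) forbidden (parity, ΔL, ΔJ fail)
(b) forbidden (parity, ΔS, ΔL, ΔJ fail)
(c) forbidden (parity, ΔS fail)
(d) forbidden (parity, ΔL, ΔJ fail)
(e) forbidden (ΔS fails)
(f) forbidden (parity, ΔS fail)
(g) allowed
(h) forbidden (parity, ΔS fail)
Total allowed: 1 of 8.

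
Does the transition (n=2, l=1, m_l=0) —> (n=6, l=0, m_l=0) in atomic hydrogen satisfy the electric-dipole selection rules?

allowed

Δl = 0 − 1 = -1; the E1 rule Δl = ±1 is satisfied.
m_l: 0 → 0 (Δm_l = +0). |Δm_l| ≤ 1 satisfied.
All E1 selection rules are satisfied.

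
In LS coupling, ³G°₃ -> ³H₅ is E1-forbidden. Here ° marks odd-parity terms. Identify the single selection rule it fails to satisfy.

the ΔJ = 0, ±1 rule

Reading off the term symbols: S 1→1, L 4→5, J 3→5, parity odd→even.
Parity must change: odd → even — ✓.
ΔJ = 0, ±1 (not J=0↔0): J: 3 → 5, ΔJ = +2 — ✗.
ΔL = 0, ±1 (not L=0↔0): L: 4 → 5, ΔL = +1 — ✓.
ΔS = 0: S: 1 → 1 — ✓.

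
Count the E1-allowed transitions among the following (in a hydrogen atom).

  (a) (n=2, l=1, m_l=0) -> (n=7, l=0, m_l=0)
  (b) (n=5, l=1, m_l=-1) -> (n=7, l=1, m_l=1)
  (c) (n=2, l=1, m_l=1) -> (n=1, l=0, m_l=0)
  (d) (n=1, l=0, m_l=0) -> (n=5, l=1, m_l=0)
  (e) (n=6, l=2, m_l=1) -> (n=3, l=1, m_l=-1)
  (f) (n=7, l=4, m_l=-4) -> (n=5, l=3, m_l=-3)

(a) allowed
(b) forbidden — Δl = +0 (E1 requires Δl = ±1); Δm_l = +2 (E1 requires Δm_l = 0, ±1)
(c) allowed
(d) allowed
(e) forbidden — Δm_l = -2 (E1 requires Δm_l = 0, ±1)
(f) allowed
Total allowed: 4 of 6.

4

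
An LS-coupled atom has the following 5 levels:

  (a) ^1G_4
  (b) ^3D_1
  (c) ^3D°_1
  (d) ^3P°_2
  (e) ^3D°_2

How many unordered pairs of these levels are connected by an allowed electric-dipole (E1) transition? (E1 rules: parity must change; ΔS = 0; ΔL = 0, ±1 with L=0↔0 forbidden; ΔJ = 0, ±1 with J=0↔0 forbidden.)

3

(a)–(b): forbidden (parity, ΔS, ΔL, ΔJ).
(a)–(c): forbidden (ΔS, ΔL, ΔJ).
(a)–(d): forbidden (ΔS, ΔL, ΔJ).
(a)–(e): forbidden (ΔS, ΔL, ΔJ).
(b)–(c): allowed.
(b)–(d): allowed.
(b)–(e): allowed.
(c)–(d): forbidden (parity).
(c)–(e): forbidden (parity).
(d)–(e): forbidden (parity).
Allowed pairs: 3 of 10.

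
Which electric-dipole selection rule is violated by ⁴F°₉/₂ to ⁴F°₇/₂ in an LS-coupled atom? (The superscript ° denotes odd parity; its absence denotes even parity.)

parity

Initial level: S=3/2, L=3, J=9/2, parity odd. Final level: S=3/2, L=3, J=7/2, parity odd.
ΔJ = 0, ±1 (not J=0↔0): J: 9/2 → 7/2, ΔJ = -1 — satisfied.
ΔS = 0: S: 3/2 → 3/2 — satisfied.
Parity must change: odd → odd — violated.
ΔL = 0, ±1 (not L=0↔0): L: 3 → 3, ΔL = +0 — satisfied.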